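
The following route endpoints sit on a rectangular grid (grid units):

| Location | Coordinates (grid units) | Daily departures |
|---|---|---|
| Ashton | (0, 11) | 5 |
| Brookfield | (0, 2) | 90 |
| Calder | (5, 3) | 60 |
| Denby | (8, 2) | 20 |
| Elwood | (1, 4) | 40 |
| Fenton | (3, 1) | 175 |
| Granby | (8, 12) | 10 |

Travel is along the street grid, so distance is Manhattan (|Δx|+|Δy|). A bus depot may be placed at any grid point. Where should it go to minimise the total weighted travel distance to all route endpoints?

Manhattan distance separates: Σwᵢ(|x−xᵢ|+|y−yᵢ|) = Σwᵢ|x−xᵢ| + Σwᵢ|y−yᵢ|, so x and y are optimised independently as 1-D weighted medians.
Total weight W = 400; half = 200.
x-coordinate, sorted with cumulative weight:
  x=0 (Ashton, w=5) cum 5
  x=0 (Brookfield, w=90) cum 95
  x=1 (Elwood, w=40) cum 135
  x=3 (Fenton, w=175) cum 310  ← median
  x=5 (Calder, w=60) cum 370
  x=8 (Denby, w=20) cum 390
  x=8 (Granby, w=10) cum 400
⇒ x* = 3
y-coordinate, sorted with cumulative weight:
  y=1 (Fenton, w=175) cum 175
  y=2 (Brookfield, w=90) cum 265  ← median
  y=2 (Denby, w=20) cum 285
  y=3 (Calder, w=60) cum 345
  y=4 (Elwood, w=40) cum 385
  y=11 (Ashton, w=5) cum 390
  y=12 (Granby, w=10) cum 400
⇒ y* = 2

(3, 2)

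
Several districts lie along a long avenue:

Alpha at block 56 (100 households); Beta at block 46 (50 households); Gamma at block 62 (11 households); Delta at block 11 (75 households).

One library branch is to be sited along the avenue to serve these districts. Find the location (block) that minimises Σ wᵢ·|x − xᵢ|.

For a sum of weighted absolute distances on a line, the optimum is the weighted median (not the mean). Total weight W = 236; half-weight = 118.
Sort by position and accumulate weight:
  block 11 (Delta, w=75) → cum 75
  block 46 (Beta, w=50) → cum 125  ≥ 118 → median here
  block 56 (Alpha, w=100) → cum 225
  block 62 (Gamma, w=11) → cum 236
Optimal location: block 46.

x = 46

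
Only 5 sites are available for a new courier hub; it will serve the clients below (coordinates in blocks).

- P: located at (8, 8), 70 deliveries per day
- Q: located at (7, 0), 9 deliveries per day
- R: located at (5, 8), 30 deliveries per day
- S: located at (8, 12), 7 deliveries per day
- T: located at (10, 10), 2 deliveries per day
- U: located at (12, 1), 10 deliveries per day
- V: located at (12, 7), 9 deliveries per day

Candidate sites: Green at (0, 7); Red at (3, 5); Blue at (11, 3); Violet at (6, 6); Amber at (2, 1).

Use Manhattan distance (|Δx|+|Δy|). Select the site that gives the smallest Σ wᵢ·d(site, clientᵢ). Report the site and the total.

Violet, total 678 blocks

Total weighted distance at each candidate:
  Green (0, 7): total = 1341
  Red (3, 5): total = 1128
  Blue (11, 3): total = 1128
  Violet (6, 6): total = 678
  Amber (2, 1): total = 1661
Minimum is at Violet with total 678 blocks.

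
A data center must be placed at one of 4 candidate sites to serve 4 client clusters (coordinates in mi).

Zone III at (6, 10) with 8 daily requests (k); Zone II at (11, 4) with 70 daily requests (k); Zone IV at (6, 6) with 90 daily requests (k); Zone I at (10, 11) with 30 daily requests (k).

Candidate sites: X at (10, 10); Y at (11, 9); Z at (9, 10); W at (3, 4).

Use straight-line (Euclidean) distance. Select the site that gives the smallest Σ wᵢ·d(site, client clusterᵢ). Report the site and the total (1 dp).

Total weighted distance at each candidate:
  X (10, 10): total = 996.9
  Y (11, 9): total = 982.7
  Z (9, 10): total = 959.1
  W (3, 4): total = 1235.2
Minimum is at Z with total 959.1 mi.

Z, total 959.1 mi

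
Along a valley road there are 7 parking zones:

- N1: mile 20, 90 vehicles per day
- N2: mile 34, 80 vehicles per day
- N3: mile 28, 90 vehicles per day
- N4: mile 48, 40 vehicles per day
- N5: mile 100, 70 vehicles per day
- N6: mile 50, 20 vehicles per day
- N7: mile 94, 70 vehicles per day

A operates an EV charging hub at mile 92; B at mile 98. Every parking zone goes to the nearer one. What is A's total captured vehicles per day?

The indifferent point is the midpoint (92+98)/2 = 95; parking zones left of it (closer to A at 92) go to A, those right go to B.
  N1 at 20 (w=90) → A
  N3 at 28 (w=90) → A
  N2 at 34 (w=80) → A
  N4 at 48 (w=40) → A
  N6 at 50 (w=20) → A
  N7 at 94 (w=70) → A
  N5 at 100 (w=70) → B
A captures 390; B captures 70.

390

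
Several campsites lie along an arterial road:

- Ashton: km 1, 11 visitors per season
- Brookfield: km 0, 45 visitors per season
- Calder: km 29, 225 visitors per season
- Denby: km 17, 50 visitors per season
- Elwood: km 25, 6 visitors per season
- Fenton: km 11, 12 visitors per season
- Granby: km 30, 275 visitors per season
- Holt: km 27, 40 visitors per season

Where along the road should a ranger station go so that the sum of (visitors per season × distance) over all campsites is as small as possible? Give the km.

For a sum of weighted absolute distances on a line, the optimum is the weighted median (not the mean). Total weight W = 664; half-weight = 332.
Sort by position and accumulate weight:
  km 0 (Brookfield, w=45) → cum 45
  km 1 (Ashton, w=11) → cum 56
  km 11 (Fenton, w=12) → cum 68
  km 17 (Denby, w=50) → cum 118
  km 25 (Elwood, w=6) → cum 124
  km 27 (Holt, w=40) → cum 164
  km 29 (Calder, w=225) → cum 389  ≥ 332 → median here
  km 30 (Granby, w=275) → cum 664
Optimal location: km 29.

x = 29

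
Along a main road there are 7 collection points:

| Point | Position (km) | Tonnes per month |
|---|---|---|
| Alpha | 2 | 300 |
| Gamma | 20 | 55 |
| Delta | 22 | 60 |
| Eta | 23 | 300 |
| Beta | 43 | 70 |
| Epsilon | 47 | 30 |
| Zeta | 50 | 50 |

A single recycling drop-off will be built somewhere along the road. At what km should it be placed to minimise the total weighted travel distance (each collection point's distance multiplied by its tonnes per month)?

x = 23

For a sum of weighted absolute distances on a line, the optimum is the weighted median (not the mean). Total weight W = 865; half-weight = 432.5.
Sort by position and accumulate weight:
  km 2 (Alpha, w=300) → cum 300
  km 20 (Gamma, w=55) → cum 355
  km 22 (Delta, w=60) → cum 415
  km 23 (Eta, w=300) → cum 715  ≥ 432.5 → median here
  km 43 (Beta, w=70) → cum 785
  km 47 (Epsilon, w=30) → cum 815
  km 50 (Zeta, w=50) → cum 865
Optimal location: km 23.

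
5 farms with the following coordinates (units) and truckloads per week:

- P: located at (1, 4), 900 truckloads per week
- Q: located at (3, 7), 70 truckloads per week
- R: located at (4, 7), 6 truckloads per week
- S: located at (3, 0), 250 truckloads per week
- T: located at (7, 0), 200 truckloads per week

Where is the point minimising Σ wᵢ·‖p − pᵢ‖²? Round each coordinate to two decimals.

(2.30, 2.90)

The minimiser of Σwᵢ‖p−pᵢ‖² is the weighted centroid p* = (Σwᵢpᵢ)/(Σwᵢ).
Σwᵢ = 1426.
Σwᵢxᵢ = 900·1 + 70·3 + 6·4 + 250·3 + 200·7 = 3284.
Σwᵢyᵢ = 900·4 + 70·7 + 6·7 + 250·0 + 200·0 = 4132.
x* = 3284/1426 = 2.30, y* = 4132/1426 = 2.90.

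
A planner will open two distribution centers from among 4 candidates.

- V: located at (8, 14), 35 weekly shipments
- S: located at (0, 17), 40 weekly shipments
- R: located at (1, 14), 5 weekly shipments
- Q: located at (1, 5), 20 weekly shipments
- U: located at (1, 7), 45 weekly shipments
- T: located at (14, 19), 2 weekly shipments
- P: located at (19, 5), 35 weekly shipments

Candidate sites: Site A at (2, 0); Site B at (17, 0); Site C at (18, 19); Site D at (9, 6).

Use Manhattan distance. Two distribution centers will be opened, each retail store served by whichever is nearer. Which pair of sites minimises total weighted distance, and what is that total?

Evaluate every pair (each demand assigned to the nearer of the two):
  {Site A, Site D}: total = 2051
  {Site B, Site D}: total = 2061
  {Site C, Site D}: total = 2173
  {Site A, Site B}: total = 2304
  {Site A, Site C}: total = 2373
  {Site B, Site C}: total = 3143
Best pair: {Site A, Site D} with total 2051.

{Site A, Site D}, total 2051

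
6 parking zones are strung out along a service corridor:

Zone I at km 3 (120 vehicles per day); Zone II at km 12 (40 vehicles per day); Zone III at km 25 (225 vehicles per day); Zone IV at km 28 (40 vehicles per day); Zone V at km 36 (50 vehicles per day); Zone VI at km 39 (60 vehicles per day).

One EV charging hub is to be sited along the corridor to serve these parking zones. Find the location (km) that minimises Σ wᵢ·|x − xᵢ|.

For a sum of weighted absolute distances on a line, the optimum is the weighted median (not the mean). Total weight W = 535; half-weight = 267.5.
Sort by position and accumulate weight:
  km 3 (Zone I, w=120) → cum 120
  km 12 (Zone II, w=40) → cum 160
  km 25 (Zone III, w=225) → cum 385  ≥ 267.5 → median here
  km 28 (Zone IV, w=40) → cum 425
  km 36 (Zone V, w=50) → cum 475
  km 39 (Zone VI, w=60) → cum 535
Optimal location: km 25.

x = 25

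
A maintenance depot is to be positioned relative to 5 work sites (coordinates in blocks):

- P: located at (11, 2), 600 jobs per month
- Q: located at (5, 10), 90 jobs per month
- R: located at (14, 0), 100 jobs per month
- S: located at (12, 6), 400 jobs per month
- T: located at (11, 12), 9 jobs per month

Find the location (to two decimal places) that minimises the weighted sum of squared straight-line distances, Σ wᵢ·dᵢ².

(11.13, 3.84)

The minimiser of Σwᵢ‖p−pᵢ‖² is the weighted centroid p* = (Σwᵢpᵢ)/(Σwᵢ).
Σwᵢ = 1199.
Σwᵢxᵢ = 600·11 + 90·5 + 100·14 + 400·12 + 9·11 = 13349.
Σwᵢyᵢ = 600·2 + 90·10 + 100·0 + 400·6 + 9·12 = 4608.
x* = 13349/1199 = 11.13, y* = 4608/1199 = 3.84.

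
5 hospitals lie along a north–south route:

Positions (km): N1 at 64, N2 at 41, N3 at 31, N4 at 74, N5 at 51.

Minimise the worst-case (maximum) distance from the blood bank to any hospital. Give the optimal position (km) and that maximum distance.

The 1-center on a line is the midpoint of the two extreme points: leftmost at 31, rightmost at 74.
Optimal location = (31 + 74)/2 = 52.5; maximum distance = (74 − 31)/2 = 21.5.

location 52.5, max distance 21.5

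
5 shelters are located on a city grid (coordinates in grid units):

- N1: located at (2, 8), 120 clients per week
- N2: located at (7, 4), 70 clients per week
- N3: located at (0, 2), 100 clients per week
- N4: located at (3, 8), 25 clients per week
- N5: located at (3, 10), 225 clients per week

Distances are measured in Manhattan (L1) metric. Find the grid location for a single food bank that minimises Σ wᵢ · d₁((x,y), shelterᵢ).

(3, 8)

Manhattan distance separates: Σwᵢ(|x−xᵢ|+|y−yᵢ|) = Σwᵢ|x−xᵢ| + Σwᵢ|y−yᵢ|, so x and y are optimised independently as 1-D weighted medians.
Total weight W = 540; half = 270.
x-coordinate, sorted with cumulative weight:
  x=0 (N3, w=100) cum 100
  x=2 (N1, w=120) cum 220
  x=3 (N4, w=25) cum 245
  x=3 (N5, w=225) cum 470  ← median
  x=7 (N2, w=70) cum 540
⇒ x* = 3
y-coordinate, sorted with cumulative weight:
  y=2 (N3, w=100) cum 100
  y=4 (N2, w=70) cum 170
  y=8 (N1, w=120) cum 290  ← median
  y=8 (N4, w=25) cum 315
  y=10 (N5, w=225) cum 540
⇒ y* = 8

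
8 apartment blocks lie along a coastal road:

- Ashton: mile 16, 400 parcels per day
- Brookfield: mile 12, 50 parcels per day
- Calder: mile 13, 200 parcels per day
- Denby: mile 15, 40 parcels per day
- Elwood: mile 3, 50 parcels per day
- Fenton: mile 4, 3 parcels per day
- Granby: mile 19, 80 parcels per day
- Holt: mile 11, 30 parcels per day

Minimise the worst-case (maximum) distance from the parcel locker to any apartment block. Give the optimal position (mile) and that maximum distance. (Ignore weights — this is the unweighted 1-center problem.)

The 1-center on a line is the midpoint of the two extreme points: leftmost at 3, rightmost at 19.
Optimal location = (3 + 19)/2 = 11; maximum distance = (19 − 3)/2 = 8.

location 11, max distance 8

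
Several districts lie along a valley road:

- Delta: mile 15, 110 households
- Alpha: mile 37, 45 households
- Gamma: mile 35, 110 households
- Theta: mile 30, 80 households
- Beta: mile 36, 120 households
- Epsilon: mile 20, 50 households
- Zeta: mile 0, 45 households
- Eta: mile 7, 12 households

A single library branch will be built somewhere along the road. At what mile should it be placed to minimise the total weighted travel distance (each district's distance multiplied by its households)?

For a sum of weighted absolute distances on a line, the optimum is the weighted median (not the mean). Total weight W = 572; half-weight = 286.
Sort by position and accumulate weight:
  mile 0 (Zeta, w=45) → cum 45
  mile 7 (Eta, w=12) → cum 57
  mile 15 (Delta, w=110) → cum 167
  mile 20 (Epsilon, w=50) → cum 217
  mile 30 (Theta, w=80) → cum 297  ≥ 286 → median here
  mile 35 (Gamma, w=110) → cum 407
  mile 36 (Beta, w=120) → cum 527
  mile 37 (Alpha, w=45) → cum 572
Optimal location: mile 30.

x = 30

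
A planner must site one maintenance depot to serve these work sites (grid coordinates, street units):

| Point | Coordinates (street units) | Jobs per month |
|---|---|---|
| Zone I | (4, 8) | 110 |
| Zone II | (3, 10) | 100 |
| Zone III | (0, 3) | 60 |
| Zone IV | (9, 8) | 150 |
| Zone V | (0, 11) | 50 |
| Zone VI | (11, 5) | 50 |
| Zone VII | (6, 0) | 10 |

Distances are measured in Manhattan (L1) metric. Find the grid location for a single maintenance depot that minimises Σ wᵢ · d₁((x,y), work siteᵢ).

Manhattan distance separates: Σwᵢ(|x−xᵢ|+|y−yᵢ|) = Σwᵢ|x−xᵢ| + Σwᵢ|y−yᵢ|, so x and y are optimised independently as 1-D weighted medians.
Total weight W = 530; half = 265.
x-coordinate, sorted with cumulative weight:
  x=0 (Zone III, w=60) cum 60
  x=0 (Zone V, w=50) cum 110
  x=3 (Zone II, w=100) cum 210
  x=4 (Zone I, w=110) cum 320  ← median
  x=6 (Zone VII, w=10) cum 330
  x=9 (Zone IV, w=150) cum 480
  x=11 (Zone VI, w=50) cum 530
⇒ x* = 4
y-coordinate, sorted with cumulative weight:
  y=0 (Zone VII, w=10) cum 10
  y=3 (Zone III, w=60) cum 70
  y=5 (Zone VI, w=50) cum 120
  y=8 (Zone I, w=110) cum 230
  y=8 (Zone IV, w=150) cum 380  ← median
  y=10 (Zone II, w=100) cum 480
  y=11 (Zone V, w=50) cum 530
⇒ y* = 8

(4, 8)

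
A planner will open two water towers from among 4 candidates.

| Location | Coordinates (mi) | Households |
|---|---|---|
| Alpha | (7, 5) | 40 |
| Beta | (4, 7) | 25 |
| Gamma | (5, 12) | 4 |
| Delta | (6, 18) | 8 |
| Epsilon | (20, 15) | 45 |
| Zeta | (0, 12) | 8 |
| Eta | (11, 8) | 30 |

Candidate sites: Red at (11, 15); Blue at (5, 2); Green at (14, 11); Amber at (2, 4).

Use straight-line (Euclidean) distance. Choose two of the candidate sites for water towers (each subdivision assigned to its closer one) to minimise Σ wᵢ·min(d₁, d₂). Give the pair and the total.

{Green, Amber}, total 931.1

Evaluate every pair (each demand assigned to the nearer of the two):
  {Green, Amber}: total = 931.1
  {Blue, Green}: total = 934.2
  {Red, Amber}: total = 1048.5
  {Red, Blue}: total = 1049.6
  {Red, Green}: total = 1251.0
  {Blue, Amber}: total = 1598.8
Best pair: {Green, Amber} with total 931.1.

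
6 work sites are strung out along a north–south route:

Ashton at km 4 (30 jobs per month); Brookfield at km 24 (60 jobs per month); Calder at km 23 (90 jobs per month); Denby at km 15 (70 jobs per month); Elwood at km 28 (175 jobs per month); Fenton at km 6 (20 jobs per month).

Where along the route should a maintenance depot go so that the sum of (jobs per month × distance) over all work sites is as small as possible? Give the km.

x = 24

For a sum of weighted absolute distances on a line, the optimum is the weighted median (not the mean). Total weight W = 445; half-weight = 222.5.
Sort by position and accumulate weight:
  km 4 (Ashton, w=30) → cum 30
  km 6 (Fenton, w=20) → cum 50
  km 15 (Denby, w=70) → cum 120
  km 23 (Calder, w=90) → cum 210
  km 24 (Brookfield, w=60) → cum 270  ≥ 222.5 → median here
  km 28 (Elwood, w=175) → cum 445
Optimal location: km 24.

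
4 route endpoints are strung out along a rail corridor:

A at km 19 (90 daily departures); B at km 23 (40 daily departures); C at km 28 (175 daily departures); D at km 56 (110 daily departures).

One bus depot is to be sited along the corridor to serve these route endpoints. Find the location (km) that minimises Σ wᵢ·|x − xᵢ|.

For a sum of weighted absolute distances on a line, the optimum is the weighted median (not the mean). Total weight W = 415; half-weight = 207.5.
Sort by position and accumulate weight:
  km 19 (A, w=90) → cum 90
  km 23 (B, w=40) → cum 130
  km 28 (C, w=175) → cum 305  ≥ 207.5 → median here
  km 56 (D, w=110) → cum 415
Optimal location: km 28.

x = 28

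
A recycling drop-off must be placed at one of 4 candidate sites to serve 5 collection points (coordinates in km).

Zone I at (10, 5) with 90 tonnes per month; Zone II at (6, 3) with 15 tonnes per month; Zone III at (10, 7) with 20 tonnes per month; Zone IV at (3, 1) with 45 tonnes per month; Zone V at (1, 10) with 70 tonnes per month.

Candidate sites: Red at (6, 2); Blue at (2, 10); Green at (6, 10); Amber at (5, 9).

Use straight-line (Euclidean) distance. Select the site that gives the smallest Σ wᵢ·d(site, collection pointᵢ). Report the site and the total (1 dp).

Total weighted distance at each candidate:
  Red (6, 2): total = 1395.7
  Blue (2, 10): total = 1618.4
  Green (6, 10): total = 1558.2
  Amber (5, 9): total = 1434.9
Minimum is at Red with total 1395.7 km.

Red, total 1395.7 km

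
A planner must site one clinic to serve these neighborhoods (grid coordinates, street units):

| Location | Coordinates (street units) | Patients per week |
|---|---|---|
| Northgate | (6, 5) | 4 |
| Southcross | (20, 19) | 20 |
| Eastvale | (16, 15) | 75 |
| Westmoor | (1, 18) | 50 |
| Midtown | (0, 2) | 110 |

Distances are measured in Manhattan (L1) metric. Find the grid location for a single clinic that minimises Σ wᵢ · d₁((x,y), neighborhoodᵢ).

(1, 15)

Manhattan distance separates: Σwᵢ(|x−xᵢ|+|y−yᵢ|) = Σwᵢ|x−xᵢ| + Σwᵢ|y−yᵢ|, so x and y are optimised independently as 1-D weighted medians.
Total weight W = 259; half = 129.5.
x-coordinate, sorted with cumulative weight:
  x=0 (Midtown, w=110) cum 110
  x=1 (Westmoor, w=50) cum 160  ← median
  x=6 (Northgate, w=4) cum 164
  x=16 (Eastvale, w=75) cum 239
  x=20 (Southcross, w=20) cum 259
⇒ x* = 1
y-coordinate, sorted with cumulative weight:
  y=2 (Midtown, w=110) cum 110
  y=5 (Northgate, w=4) cum 114
  y=15 (Eastvale, w=75) cum 189  ← median
  y=18 (Westmoor, w=50) cum 239
  y=19 (Southcross, w=20) cum 259
⇒ y* = 15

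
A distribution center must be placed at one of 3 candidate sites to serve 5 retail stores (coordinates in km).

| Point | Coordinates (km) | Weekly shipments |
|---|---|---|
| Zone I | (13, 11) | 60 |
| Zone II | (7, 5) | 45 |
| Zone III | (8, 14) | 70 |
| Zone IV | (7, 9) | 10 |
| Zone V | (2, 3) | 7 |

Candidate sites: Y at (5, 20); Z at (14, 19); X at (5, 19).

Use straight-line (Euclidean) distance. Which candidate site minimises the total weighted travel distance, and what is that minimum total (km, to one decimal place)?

X, total 1939.3 km

Total weighted distance at each candidate:
  Y (5, 20): total = 2105.7
  Z (14, 19): total = 1996.9
  X (5, 19): total = 1939.3
Minimum is at X with total 1939.3 km.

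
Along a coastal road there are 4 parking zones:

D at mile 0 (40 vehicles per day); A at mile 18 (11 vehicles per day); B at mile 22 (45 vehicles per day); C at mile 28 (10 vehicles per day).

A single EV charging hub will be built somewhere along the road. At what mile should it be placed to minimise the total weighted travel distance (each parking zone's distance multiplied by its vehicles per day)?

x = 22

For a sum of weighted absolute distances on a line, the optimum is the weighted median (not the mean). Total weight W = 106; half-weight = 53.
Sort by position and accumulate weight:
  mile 0 (D, w=40) → cum 40
  mile 18 (A, w=11) → cum 51
  mile 22 (B, w=45) → cum 96  ≥ 53 → median here
  mile 28 (C, w=10) → cum 106
Optimal location: mile 22.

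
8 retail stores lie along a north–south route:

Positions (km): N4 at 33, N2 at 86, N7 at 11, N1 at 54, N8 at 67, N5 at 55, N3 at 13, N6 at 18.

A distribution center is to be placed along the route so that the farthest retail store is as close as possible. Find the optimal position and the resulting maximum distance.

location 48.5, max distance 37.5

The 1-center on a line is the midpoint of the two extreme points: leftmost at 11, rightmost at 86.
Optimal location = (11 + 86)/2 = 48.5; maximum distance = (86 − 11)/2 = 37.5.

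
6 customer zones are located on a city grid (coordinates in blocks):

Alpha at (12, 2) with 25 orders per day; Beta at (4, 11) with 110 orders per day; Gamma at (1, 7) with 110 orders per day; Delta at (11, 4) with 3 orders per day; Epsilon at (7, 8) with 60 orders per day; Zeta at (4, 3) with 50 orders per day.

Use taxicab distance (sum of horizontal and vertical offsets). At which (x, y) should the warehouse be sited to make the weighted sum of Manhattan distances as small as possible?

Manhattan distance separates: Σwᵢ(|x−xᵢ|+|y−yᵢ|) = Σwᵢ|x−xᵢ| + Σwᵢ|y−yᵢ|, so x and y are optimised independently as 1-D weighted medians.
Total weight W = 358; half = 179.
x-coordinate, sorted with cumulative weight:
  x=1 (Gamma, w=110) cum 110
  x=4 (Beta, w=110) cum 220  ← median
  x=4 (Zeta, w=50) cum 270
  x=7 (Epsilon, w=60) cum 330
  x=11 (Delta, w=3) cum 333
  x=12 (Alpha, w=25) cum 358
⇒ x* = 4
y-coordinate, sorted with cumulative weight:
  y=2 (Alpha, w=25) cum 25
  y=3 (Zeta, w=50) cum 75
  y=4 (Delta, w=3) cum 78
  y=7 (Gamma, w=110) cum 188  ← median
  y=8 (Epsilon, w=60) cum 248
  y=11 (Beta, w=110) cum 358
⇒ y* = 7

(4, 7)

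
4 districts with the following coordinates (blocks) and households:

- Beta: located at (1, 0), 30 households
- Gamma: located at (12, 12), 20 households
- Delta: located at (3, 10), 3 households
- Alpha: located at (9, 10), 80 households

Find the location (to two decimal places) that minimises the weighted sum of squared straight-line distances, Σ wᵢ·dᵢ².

The minimiser of Σwᵢ‖p−pᵢ‖² is the weighted centroid p* = (Σwᵢpᵢ)/(Σwᵢ).
Σwᵢ = 133.
Σwᵢxᵢ = 30·1 + 20·12 + 3·3 + 80·9 = 999.
Σwᵢyᵢ = 30·0 + 20·12 + 3·10 + 80·10 = 1070.
x* = 999/133 = 7.51, y* = 1070/133 = 8.05.

(7.51, 8.05)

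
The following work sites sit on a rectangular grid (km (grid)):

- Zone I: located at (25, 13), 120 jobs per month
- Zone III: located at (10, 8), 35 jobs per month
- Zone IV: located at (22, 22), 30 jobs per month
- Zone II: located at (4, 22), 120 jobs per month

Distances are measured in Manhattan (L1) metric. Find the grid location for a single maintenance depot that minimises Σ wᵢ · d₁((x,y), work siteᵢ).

(10, 13)

Manhattan distance separates: Σwᵢ(|x−xᵢ|+|y−yᵢ|) = Σwᵢ|x−xᵢ| + Σwᵢ|y−yᵢ|, so x and y are optimised independently as 1-D weighted medians.
Total weight W = 305; half = 152.5.
x-coordinate, sorted with cumulative weight:
  x=4 (Zone II, w=120) cum 120
  x=10 (Zone III, w=35) cum 155  ← median
  x=22 (Zone IV, w=30) cum 185
  x=25 (Zone I, w=120) cum 305
⇒ x* = 10
y-coordinate, sorted with cumulative weight:
  y=8 (Zone III, w=35) cum 35
  y=13 (Zone I, w=120) cum 155  ← median
  y=22 (Zone IV, w=30) cum 185
  y=22 (Zone II, w=120) cum 305
⇒ y* = 13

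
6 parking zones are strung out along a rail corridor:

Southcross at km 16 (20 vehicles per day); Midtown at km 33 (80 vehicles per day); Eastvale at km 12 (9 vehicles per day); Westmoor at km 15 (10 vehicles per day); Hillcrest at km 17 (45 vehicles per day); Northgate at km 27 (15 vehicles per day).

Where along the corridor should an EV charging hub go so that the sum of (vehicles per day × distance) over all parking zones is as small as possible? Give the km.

For a sum of weighted absolute distances on a line, the optimum is the weighted median (not the mean). Total weight W = 179; half-weight = 89.5.
Sort by position and accumulate weight:
  km 12 (Eastvale, w=9) → cum 9
  km 15 (Westmoor, w=10) → cum 19
  km 16 (Southcross, w=20) → cum 39
  km 17 (Hillcrest, w=45) → cum 84
  km 27 (Northgate, w=15) → cum 99  ≥ 89.5 → median here
  km 33 (Midtown, w=80) → cum 179
Optimal location: km 27.

x = 27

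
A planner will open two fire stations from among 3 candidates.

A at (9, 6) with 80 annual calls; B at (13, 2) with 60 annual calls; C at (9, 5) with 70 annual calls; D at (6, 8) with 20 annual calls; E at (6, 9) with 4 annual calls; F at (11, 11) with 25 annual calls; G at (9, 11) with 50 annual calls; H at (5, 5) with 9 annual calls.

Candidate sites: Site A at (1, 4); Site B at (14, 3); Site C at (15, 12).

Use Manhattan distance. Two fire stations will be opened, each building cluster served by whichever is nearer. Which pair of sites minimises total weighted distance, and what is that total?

Evaluate every pair (each demand assigned to the nearer of the two):
  {Site B, Site C}: total = 2132
  {Site A, Site B}: total = 2440
  {Site A, Site C}: total = 2890
Best pair: {Site B, Site C} with total 2132.

{Site B, Site C}, total 2132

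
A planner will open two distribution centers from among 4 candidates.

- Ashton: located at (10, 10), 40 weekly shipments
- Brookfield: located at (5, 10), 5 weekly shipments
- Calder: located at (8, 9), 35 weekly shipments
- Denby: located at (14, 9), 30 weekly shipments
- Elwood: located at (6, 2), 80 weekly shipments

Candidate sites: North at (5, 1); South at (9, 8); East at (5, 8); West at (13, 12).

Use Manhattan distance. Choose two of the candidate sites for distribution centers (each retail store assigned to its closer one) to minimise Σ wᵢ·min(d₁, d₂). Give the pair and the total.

{North, South}, total 560

Evaluate every pair (each demand assigned to the nearer of the two):
  {North, South}: total = 560
  {North, West}: total = 805
  {North, East}: total = 890
  {South, East}: total = 940
  {East, West}: total = 1030
  {South, West}: total = 1060
Best pair: {North, South} with total 560.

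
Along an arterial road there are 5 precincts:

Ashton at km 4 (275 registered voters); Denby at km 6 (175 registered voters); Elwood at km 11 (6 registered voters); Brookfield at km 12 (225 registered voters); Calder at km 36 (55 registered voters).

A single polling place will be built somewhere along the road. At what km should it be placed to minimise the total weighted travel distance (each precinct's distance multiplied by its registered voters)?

x = 6

For a sum of weighted absolute distances on a line, the optimum is the weighted median (not the mean). Total weight W = 736; half-weight = 368.
Sort by position and accumulate weight:
  km 4 (Ashton, w=275) → cum 275
  km 6 (Denby, w=175) → cum 450  ≥ 368 → median here
  km 11 (Elwood, w=6) → cum 456
  km 12 (Brookfield, w=225) → cum 681
  km 36 (Calder, w=55) → cum 736
Optimal location: km 6.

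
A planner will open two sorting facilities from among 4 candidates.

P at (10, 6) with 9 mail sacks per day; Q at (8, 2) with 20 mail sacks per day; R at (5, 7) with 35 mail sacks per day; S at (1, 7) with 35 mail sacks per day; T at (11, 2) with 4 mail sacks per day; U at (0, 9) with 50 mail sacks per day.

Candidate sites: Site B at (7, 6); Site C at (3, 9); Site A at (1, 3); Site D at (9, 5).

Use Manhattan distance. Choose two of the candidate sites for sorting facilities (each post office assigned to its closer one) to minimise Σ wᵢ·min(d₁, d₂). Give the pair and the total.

{Site C, Site D}, total 548

Evaluate every pair (each demand assigned to the nearer of the two):
  {Site C, Site D}: total = 548
  {Site B, Site C}: total = 554
  {Site C, Site A}: total = 724
  {Site B, Site A}: total = 754
  {Site A, Site D}: total = 818
  {Site B, Site D}: total = 968
Best pair: {Site C, Site D} with total 548.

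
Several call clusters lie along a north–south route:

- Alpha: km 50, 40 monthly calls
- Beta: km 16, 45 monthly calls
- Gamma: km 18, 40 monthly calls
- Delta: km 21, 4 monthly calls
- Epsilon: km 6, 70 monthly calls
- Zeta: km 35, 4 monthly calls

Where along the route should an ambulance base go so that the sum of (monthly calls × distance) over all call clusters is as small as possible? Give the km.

x = 16

For a sum of weighted absolute distances on a line, the optimum is the weighted median (not the mean). Total weight W = 203; half-weight = 101.5.
Sort by position and accumulate weight:
  km 6 (Epsilon, w=70) → cum 70
  km 16 (Beta, w=45) → cum 115  ≥ 101.5 → median here
  km 18 (Gamma, w=40) → cum 155
  km 21 (Delta, w=4) → cum 159
  km 35 (Zeta, w=4) → cum 163
  km 50 (Alpha, w=40) → cum 203
Optimal location: km 16.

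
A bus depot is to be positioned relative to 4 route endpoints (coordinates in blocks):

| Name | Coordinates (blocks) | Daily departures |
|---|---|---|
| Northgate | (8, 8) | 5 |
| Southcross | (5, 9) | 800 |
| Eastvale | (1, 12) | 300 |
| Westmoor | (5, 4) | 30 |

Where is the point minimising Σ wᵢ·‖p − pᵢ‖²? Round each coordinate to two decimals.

The minimiser of Σwᵢ‖p−pᵢ‖² is the weighted centroid p* = (Σwᵢpᵢ)/(Σwᵢ).
Σwᵢ = 1135.
Σwᵢxᵢ = 5·8 + 800·5 + 300·1 + 30·5 = 4490.
Σwᵢyᵢ = 5·8 + 800·9 + 300·12 + 30·4 = 10960.
x* = 4490/1135 = 3.96, y* = 10960/1135 = 9.66.

(3.96, 9.66)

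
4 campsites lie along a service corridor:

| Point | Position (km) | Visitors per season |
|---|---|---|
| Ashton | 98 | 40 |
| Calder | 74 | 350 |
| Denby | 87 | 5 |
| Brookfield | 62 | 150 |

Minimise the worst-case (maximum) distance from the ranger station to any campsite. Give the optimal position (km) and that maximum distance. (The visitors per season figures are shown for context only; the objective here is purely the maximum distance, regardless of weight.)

The 1-center on a line is the midpoint of the two extreme points: leftmost at 62, rightmost at 98.
Optimal location = (62 + 98)/2 = 80; maximum distance = (98 − 62)/2 = 18.

location 80, max distance 18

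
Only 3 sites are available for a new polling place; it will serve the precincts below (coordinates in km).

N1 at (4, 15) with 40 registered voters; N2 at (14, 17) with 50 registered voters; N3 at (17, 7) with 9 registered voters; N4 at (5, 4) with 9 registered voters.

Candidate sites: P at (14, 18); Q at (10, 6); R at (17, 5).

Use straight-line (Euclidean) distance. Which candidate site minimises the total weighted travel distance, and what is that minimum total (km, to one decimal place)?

P, total 720.0 km

Total weighted distance at each candidate:
  P (14, 18): total = 720.0
  Q (10, 6): total = 1130.0
  R (17, 5): total = 1400.9
Minimum is at P with total 720.0 km.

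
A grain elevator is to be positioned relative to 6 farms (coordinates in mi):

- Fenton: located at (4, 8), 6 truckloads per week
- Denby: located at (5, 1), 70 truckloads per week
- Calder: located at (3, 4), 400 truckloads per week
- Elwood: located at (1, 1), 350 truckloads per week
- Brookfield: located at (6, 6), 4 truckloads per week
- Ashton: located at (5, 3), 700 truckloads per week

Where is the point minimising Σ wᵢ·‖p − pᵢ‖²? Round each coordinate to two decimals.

(3.56, 2.74)

The minimiser of Σwᵢ‖p−pᵢ‖² is the weighted centroid p* = (Σwᵢpᵢ)/(Σwᵢ).
Σwᵢ = 1530.
Σwᵢxᵢ = 6·4 + 70·5 + 400·3 + 350·1 + 4·6 + 700·5 = 5448.
Σwᵢyᵢ = 6·8 + 70·1 + 400·4 + 350·1 + 4·6 + 700·3 = 4192.
x* = 5448/1530 = 3.56, y* = 4192/1530 = 2.74.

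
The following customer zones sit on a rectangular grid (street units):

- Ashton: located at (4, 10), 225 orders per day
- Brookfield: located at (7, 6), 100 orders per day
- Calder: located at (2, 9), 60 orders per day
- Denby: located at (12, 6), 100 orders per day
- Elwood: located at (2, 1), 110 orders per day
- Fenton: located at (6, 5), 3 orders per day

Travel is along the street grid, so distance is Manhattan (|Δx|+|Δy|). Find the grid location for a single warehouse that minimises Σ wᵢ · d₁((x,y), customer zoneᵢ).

Manhattan distance separates: Σwᵢ(|x−xᵢ|+|y−yᵢ|) = Σwᵢ|x−xᵢ| + Σwᵢ|y−yᵢ|, so x and y are optimised independently as 1-D weighted medians.
Total weight W = 598; half = 299.
x-coordinate, sorted with cumulative weight:
  x=2 (Calder, w=60) cum 60
  x=2 (Elwood, w=110) cum 170
  x=4 (Ashton, w=225) cum 395  ← median
  x=6 (Fenton, w=3) cum 398
  x=7 (Brookfield, w=100) cum 498
  x=12 (Denby, w=100) cum 598
⇒ x* = 4
y-coordinate, sorted with cumulative weight:
  y=1 (Elwood, w=110) cum 110
  y=5 (Fenton, w=3) cum 113
  y=6 (Brookfield, w=100) cum 213
  y=6 (Denby, w=100) cum 313  ← median
  y=9 (Calder, w=60) cum 373
  y=10 (Ashton, w=225) cum 598
⇒ y* = 6

(4, 6)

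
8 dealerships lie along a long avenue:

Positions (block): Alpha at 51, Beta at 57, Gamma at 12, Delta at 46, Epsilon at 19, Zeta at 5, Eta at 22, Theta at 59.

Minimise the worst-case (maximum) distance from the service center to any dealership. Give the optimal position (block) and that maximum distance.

The 1-center on a line is the midpoint of the two extreme points: leftmost at 5, rightmost at 59.
Optimal location = (5 + 59)/2 = 32; maximum distance = (59 − 5)/2 = 27.

location 32, max distance 27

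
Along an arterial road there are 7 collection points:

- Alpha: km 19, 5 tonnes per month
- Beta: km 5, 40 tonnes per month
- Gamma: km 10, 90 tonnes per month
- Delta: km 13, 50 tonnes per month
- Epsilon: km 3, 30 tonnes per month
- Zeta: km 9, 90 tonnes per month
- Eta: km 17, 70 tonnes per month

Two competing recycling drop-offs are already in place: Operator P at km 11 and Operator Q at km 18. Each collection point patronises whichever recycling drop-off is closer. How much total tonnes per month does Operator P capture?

The indifferent point is the midpoint (11+18)/2 = 14.5; collection points left of it (closer to Operator P at 11) go to Operator P, those right go to Operator Q.
  Epsilon at 3 (w=30) → Operator P
  Beta at 5 (w=40) → Operator P
  Zeta at 9 (w=90) → Operator P
  Gamma at 10 (w=90) → Operator P
  Delta at 13 (w=50) → Operator P
  Eta at 17 (w=70) → Operator Q
  Alpha at 19 (w=5) → Operator Q
Operator P captures 300; Operator Q captures 75.

300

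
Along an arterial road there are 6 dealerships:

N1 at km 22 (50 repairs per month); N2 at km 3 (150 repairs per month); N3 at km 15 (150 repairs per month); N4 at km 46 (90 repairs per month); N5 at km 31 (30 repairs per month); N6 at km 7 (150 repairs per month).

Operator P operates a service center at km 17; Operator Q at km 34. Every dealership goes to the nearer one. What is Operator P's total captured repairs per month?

500

The indifferent point is the midpoint (17+34)/2 = 25.5; dealerships left of it (closer to Operator P at 17) go to Operator P, those right go to Operator Q.
  N2 at 3 (w=150) → Operator P
  N6 at 7 (w=150) → Operator P
  N3 at 15 (w=150) → Operator P
  N1 at 22 (w=50) → Operator P
  N5 at 31 (w=30) → Operator Q
  N4 at 46 (w=90) → Operator Q
Operator P captures 500; Operator Q captures 120.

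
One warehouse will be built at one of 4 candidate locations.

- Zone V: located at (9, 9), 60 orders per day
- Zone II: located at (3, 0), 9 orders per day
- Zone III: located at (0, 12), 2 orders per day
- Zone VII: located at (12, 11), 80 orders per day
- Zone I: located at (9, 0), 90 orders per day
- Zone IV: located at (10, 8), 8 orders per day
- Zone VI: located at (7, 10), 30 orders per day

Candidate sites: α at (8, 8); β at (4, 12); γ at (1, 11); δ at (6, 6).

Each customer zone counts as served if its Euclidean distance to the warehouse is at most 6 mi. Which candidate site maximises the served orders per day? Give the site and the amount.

α, covering 178

Coverage radius r = 6 mi; a point is covered iff (Δx)²+(Δy)² ≤ 6² = 36.
  α (8, 8): covers {Zone V, Zone VII, Zone IV, Zone VI} → 178
  β (4, 12): covers {Zone V, Zone III, Zone VI} → 92
  γ (1, 11): covers {Zone III} → 2
  δ (6, 6): covers {Zone V, Zone IV, Zone VI} → 98
Maximum coverage at α: 178 orders per day.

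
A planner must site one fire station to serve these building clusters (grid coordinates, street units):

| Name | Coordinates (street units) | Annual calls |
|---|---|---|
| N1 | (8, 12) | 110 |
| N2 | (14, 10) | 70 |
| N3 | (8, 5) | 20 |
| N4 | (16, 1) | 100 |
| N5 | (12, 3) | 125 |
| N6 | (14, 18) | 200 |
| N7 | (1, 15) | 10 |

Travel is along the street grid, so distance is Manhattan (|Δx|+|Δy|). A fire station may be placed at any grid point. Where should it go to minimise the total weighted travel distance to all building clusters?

(14, 12)

Manhattan distance separates: Σwᵢ(|x−xᵢ|+|y−yᵢ|) = Σwᵢ|x−xᵢ| + Σwᵢ|y−yᵢ|, so x and y are optimised independently as 1-D weighted medians.
Total weight W = 635; half = 317.5.
x-coordinate, sorted with cumulative weight:
  x=1 (N7, w=10) cum 10
  x=8 (N1, w=110) cum 120
  x=8 (N3, w=20) cum 140
  x=12 (N5, w=125) cum 265
  x=14 (N2, w=70) cum 335  ← median
  x=14 (N6, w=200) cum 535
  x=16 (N4, w=100) cum 635
⇒ x* = 14
y-coordinate, sorted with cumulative weight:
  y=1 (N4, w=100) cum 100
  y=3 (N5, w=125) cum 225
  y=5 (N3, w=20) cum 245
  y=10 (N2, w=70) cum 315
  y=12 (N1, w=110) cum 425  ← median
  y=15 (N7, w=10) cum 435
  y=18 (N6, w=200) cum 635
⇒ y* = 12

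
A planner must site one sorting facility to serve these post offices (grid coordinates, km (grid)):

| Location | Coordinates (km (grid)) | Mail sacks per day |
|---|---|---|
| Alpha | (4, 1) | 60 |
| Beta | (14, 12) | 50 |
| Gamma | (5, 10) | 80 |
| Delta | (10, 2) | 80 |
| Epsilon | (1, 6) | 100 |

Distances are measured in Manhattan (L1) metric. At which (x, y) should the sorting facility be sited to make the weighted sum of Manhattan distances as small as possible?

Manhattan distance separates: Σwᵢ(|x−xᵢ|+|y−yᵢ|) = Σwᵢ|x−xᵢ| + Σwᵢ|y−yᵢ|, so x and y are optimised independently as 1-D weighted medians.
Total weight W = 370; half = 185.
x-coordinate, sorted with cumulative weight:
  x=1 (Epsilon, w=100) cum 100
  x=4 (Alpha, w=60) cum 160
  x=5 (Gamma, w=80) cum 240  ← median
  x=10 (Delta, w=80) cum 320
  x=14 (Beta, w=50) cum 370
⇒ x* = 5
y-coordinate, sorted with cumulative weight:
  y=1 (Alpha, w=60) cum 60
  y=2 (Delta, w=80) cum 140
  y=6 (Epsilon, w=100) cum 240  ← median
  y=10 (Gamma, w=80) cum 320
  y=12 (Beta, w=50) cum 370
⇒ y* = 6

(5, 6)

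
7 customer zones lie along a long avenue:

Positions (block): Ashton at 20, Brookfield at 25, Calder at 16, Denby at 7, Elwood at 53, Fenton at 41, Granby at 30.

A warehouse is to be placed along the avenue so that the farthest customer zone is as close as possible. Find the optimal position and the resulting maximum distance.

The 1-center on a line is the midpoint of the two extreme points: leftmost at 7, rightmost at 53.
Optimal location = (7 + 53)/2 = 30; maximum distance = (53 − 7)/2 = 23.

location 30, max distance 23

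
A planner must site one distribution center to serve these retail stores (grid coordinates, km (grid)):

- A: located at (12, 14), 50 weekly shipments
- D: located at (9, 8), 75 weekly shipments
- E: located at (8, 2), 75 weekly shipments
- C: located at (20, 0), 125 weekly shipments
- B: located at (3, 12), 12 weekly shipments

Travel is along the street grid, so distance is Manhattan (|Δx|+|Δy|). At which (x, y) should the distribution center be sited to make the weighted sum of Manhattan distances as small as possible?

Manhattan distance separates: Σwᵢ(|x−xᵢ|+|y−yᵢ|) = Σwᵢ|x−xᵢ| + Σwᵢ|y−yᵢ|, so x and y are optimised independently as 1-D weighted medians.
Total weight W = 337; half = 168.5.
x-coordinate, sorted with cumulative weight:
  x=3 (B, w=12) cum 12
  x=8 (E, w=75) cum 87
  x=9 (D, w=75) cum 162
  x=12 (A, w=50) cum 212  ← median
  x=20 (C, w=125) cum 337
⇒ x* = 12
y-coordinate, sorted with cumulative weight:
  y=0 (C, w=125) cum 125
  y=2 (E, w=75) cum 200  ← median
  y=8 (D, w=75) cum 275
  y=12 (B, w=12) cum 287
  y=14 (A, w=50) cum 337
⇒ y* = 2

(12, 2)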